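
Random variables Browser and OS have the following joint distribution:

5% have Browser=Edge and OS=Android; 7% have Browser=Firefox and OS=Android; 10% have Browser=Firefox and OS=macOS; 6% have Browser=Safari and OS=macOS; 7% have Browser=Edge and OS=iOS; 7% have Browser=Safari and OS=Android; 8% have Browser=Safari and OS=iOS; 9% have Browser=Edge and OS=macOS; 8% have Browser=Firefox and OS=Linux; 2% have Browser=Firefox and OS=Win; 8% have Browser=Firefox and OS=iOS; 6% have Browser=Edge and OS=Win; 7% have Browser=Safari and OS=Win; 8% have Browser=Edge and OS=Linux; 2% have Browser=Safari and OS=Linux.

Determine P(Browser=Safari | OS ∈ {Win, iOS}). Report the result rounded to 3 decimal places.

0.395

P(OS=Win) = 0.02 + 0.07 + 0.06 = 0.15.
P(OS=iOS) = 0.08 + 0.08 + 0.07 = 0.23.
P(OS ∈ {Win, iOS}) = 0.15 + 0.23 = 0.38; P(Browser=Safari, OS ∈ {Win, iOS}) = 0.07 + 0.08 = 0.15.
P(Browser=Safari | OS ∈ {Win, iOS}) = 0.15/0.38 = 0.395.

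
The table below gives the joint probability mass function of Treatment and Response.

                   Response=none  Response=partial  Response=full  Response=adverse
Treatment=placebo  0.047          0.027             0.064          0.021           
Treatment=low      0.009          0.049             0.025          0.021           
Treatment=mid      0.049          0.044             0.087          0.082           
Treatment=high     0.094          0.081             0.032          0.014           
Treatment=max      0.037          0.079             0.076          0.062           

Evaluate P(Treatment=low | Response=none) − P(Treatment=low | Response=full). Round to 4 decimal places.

-0.0499

P(Response=none) = 0.047 + 0.009 + 0.049 + 0.094 + 0.037 = 0.236; P(Treatment=low | Response=none) = 0.009/0.236 = 0.03814.
P(Response=full) = 0.064 + 0.025 + 0.087 + 0.032 + 0.076 = 0.284; P(Treatment=low | Response=full) = 0.025/0.284 = 0.08803.
Difference = -0.0499.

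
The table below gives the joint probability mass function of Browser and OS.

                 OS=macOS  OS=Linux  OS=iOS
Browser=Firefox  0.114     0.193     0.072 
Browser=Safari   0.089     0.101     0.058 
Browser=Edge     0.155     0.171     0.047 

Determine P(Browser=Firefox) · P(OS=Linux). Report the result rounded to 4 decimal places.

0.1762

P(Browser=Firefox) = 0.114 + 0.193 + 0.072 = 0.379.
P(OS=Linux) = 0.193 + 0.101 + 0.171 = 0.465.
Product: 0.379 × 0.465 = 0.1762.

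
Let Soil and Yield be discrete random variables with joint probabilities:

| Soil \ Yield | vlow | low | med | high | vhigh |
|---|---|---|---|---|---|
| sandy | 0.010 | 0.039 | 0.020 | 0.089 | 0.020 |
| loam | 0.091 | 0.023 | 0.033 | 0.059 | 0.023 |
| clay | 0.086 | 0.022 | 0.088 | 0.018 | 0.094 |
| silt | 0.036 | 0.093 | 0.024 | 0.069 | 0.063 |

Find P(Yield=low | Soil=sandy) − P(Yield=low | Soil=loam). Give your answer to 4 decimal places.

0.1187

P(Soil=sandy) = 0.010 + 0.039 + 0.020 + 0.089 + 0.020 = 0.178; P(Yield=low | Soil=sandy) = 0.039/0.178 = 0.21910.
P(Soil=loam) = 0.091 + 0.023 + 0.033 + 0.059 + 0.023 = 0.229; P(Yield=low | Soil=loam) = 0.023/0.229 = 0.10044.
Difference = 0.1187.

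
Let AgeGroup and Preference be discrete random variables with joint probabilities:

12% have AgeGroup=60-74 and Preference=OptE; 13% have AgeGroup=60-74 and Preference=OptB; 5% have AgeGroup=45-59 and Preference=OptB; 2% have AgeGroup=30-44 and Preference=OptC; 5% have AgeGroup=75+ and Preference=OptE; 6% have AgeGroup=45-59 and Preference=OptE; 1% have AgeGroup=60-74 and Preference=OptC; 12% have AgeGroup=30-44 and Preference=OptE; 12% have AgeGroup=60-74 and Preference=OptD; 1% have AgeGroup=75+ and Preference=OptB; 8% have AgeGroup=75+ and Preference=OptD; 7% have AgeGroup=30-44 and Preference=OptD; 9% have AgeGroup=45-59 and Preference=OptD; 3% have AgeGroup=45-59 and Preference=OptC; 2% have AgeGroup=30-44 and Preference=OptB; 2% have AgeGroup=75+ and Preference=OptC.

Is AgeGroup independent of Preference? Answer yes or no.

no

P(AgeGroup=60-74) = 0.38 and P(Preference=OptB) = 0.21, so their product is 0.0798, but P(AgeGroup=60-74, Preference=OptB) = 0.13. Since these differ, AgeGroup and Preference are not independent.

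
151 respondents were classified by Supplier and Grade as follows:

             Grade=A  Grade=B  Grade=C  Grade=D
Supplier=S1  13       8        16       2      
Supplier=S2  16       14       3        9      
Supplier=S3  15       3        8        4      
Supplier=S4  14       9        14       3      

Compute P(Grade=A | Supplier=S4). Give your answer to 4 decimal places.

0.3500

Total with Supplier=S4: 14 + 9 + 14 + 3 = 40.
P(Grade=A | Supplier=S4) = 14/40 = 0.3500.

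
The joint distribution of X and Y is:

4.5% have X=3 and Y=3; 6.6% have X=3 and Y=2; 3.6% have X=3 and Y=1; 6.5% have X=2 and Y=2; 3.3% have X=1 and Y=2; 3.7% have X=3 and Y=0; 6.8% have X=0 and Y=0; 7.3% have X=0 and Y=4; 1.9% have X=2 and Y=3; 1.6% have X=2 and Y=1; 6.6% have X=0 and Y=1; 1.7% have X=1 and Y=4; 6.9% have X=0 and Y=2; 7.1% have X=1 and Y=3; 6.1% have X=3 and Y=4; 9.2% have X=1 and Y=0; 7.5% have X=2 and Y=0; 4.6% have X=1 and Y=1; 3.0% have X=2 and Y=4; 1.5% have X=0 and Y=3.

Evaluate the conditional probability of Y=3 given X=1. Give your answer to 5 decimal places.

P(X=1) = 0.092 + 0.046 + 0.033 + 0.071 + 0.017 = 0.259.
P(Y=3 | X=1) = 0.071/0.259 = 0.27413.

0.27413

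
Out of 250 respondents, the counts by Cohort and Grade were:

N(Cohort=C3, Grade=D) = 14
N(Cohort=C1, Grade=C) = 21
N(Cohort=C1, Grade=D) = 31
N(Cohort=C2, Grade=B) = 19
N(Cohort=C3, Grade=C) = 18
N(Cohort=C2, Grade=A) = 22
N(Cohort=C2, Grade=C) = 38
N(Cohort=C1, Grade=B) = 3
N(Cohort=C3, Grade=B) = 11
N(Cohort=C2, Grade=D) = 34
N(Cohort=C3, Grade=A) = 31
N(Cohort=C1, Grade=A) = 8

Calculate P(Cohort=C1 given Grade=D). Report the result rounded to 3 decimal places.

0.392

Total with Grade=D: 31 + 34 + 14 = 79.
P(Cohort=C1 | Grade=D) = 31/79 = 0.392.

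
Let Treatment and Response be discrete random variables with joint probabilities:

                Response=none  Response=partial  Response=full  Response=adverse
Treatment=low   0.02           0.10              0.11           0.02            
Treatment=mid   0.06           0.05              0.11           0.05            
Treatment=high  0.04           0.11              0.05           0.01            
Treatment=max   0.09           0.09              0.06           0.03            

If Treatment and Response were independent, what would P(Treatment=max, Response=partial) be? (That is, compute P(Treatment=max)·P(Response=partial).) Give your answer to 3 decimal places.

0.095

P(Treatment=max) = 0.09 + 0.09 + 0.06 + 0.03 = 0.27.
P(Response=partial) = 0.10 + 0.05 + 0.11 + 0.09 = 0.35.
Product: 0.27 × 0.35 = 0.095.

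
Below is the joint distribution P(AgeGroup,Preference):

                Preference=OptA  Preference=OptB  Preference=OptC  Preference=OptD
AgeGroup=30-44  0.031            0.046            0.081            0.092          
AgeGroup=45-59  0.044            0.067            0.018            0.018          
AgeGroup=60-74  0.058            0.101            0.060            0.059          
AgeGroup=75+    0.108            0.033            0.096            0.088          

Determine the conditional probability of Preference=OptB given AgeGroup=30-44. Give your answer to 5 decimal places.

P(AgeGroup=30-44) = 0.031 + 0.046 + 0.081 + 0.092 = 0.250.
P(Preference=OptB | AgeGroup=30-44) = 0.046/0.250 = 0.18400.

0.18400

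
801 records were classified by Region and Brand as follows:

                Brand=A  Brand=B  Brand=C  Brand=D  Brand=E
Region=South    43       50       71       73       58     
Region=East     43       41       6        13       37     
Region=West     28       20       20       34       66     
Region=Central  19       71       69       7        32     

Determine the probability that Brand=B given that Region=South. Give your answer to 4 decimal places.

0.1695

Total with Region=South: 43 + 50 + 71 + 73 + 58 = 295.
P(Brand=B | Region=South) = 50/295 = 0.1695.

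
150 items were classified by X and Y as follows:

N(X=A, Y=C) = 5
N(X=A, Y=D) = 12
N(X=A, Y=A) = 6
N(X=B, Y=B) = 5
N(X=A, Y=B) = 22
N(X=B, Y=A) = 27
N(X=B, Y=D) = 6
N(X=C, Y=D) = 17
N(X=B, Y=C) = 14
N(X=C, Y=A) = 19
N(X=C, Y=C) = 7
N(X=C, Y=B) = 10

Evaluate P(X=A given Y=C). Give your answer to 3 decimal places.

0.192

Total with Y=C: 5 + 14 + 7 = 26.
P(X=A | Y=C) = 5/26 = 0.192.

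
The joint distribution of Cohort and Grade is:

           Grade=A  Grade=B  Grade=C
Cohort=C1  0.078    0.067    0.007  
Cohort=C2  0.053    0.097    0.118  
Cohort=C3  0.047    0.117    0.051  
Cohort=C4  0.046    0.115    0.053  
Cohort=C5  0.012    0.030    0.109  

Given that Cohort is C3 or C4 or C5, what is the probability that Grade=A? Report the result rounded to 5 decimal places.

0.18103

P(Cohort=C3) = 0.047 + 0.117 + 0.051 = 0.215.
P(Cohort=C4) = 0.046 + 0.115 + 0.053 = 0.214.
P(Cohort=C5) = 0.012 + 0.030 + 0.109 = 0.151.
P(Cohort ∈ {C3, C4, C5}) = 0.215 + 0.214 + 0.151 = 0.580; P(Grade=A, Cohort ∈ {C3, C4, C5}) = 0.047 + 0.046 + 0.012 = 0.105.
P(Grade=A | Cohort ∈ {C3, C4, C5}) = 0.105/0.580 = 0.18103.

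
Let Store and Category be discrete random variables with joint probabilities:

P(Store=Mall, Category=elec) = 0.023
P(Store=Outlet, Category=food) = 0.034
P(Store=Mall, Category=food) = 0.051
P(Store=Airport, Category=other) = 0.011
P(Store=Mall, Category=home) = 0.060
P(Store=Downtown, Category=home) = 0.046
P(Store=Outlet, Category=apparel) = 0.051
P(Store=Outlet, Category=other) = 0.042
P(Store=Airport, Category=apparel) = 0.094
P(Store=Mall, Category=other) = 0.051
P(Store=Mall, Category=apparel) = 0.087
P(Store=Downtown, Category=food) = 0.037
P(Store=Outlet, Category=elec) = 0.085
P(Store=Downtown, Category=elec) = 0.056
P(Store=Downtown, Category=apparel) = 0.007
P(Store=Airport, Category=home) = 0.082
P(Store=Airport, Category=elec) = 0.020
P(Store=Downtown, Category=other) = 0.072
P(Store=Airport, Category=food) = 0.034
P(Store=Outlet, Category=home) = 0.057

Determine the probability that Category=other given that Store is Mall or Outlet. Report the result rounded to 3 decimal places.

P(Store=Mall) = 0.051 + 0.087 + 0.023 + 0.060 + 0.051 = 0.272.
P(Store=Outlet) = 0.034 + 0.051 + 0.085 + 0.057 + 0.042 = 0.269.
P(Store ∈ {Mall, Outlet}) = 0.272 + 0.269 = 0.541; P(Category=other, Store ∈ {Mall, Outlet}) = 0.051 + 0.042 = 0.093.
P(Category=other | Store ∈ {Mall, Outlet}) = 0.093/0.541 = 0.172.

0.172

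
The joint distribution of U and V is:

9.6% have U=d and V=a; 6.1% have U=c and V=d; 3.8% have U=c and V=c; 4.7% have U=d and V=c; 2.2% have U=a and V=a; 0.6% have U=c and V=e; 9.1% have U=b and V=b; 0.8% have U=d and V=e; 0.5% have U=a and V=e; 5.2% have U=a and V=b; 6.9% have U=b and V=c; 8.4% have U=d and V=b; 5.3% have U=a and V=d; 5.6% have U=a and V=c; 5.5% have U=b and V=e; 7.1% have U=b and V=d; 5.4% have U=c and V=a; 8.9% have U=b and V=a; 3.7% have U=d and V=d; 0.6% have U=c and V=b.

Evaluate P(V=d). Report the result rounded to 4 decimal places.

0.2220

P(V=d) = 0.053 + 0.071 + 0.061 + 0.037 = 0.222.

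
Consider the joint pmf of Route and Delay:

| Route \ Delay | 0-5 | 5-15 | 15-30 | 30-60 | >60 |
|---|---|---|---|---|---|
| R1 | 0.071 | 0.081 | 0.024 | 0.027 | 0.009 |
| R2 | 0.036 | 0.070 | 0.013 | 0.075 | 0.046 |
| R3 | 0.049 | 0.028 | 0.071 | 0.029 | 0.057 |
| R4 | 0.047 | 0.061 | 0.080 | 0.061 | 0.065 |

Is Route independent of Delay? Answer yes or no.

no

P(Route=R2) = 0.240 and P(Delay=15-30) = 0.188, so their product is 0.04512, but P(Route=R2, Delay=15-30) = 0.013. Since these differ, Route and Delay are not independent.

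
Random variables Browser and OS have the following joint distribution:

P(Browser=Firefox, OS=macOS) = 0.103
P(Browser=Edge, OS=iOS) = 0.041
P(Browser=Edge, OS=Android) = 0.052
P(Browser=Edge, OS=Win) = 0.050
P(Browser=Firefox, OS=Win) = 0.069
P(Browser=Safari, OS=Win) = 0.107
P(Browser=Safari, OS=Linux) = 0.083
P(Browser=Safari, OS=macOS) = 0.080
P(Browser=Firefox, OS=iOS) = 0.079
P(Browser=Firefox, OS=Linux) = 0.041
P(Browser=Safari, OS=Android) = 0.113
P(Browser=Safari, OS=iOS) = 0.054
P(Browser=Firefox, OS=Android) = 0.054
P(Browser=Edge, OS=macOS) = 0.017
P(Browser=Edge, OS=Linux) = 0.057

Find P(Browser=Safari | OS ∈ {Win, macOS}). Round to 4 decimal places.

0.4390

P(OS=Win) = 0.069 + 0.107 + 0.050 = 0.226.
P(OS=macOS) = 0.103 + 0.080 + 0.017 = 0.200.
P(OS ∈ {Win, macOS}) = 0.226 + 0.200 = 0.426; P(Browser=Safari, OS ∈ {Win, macOS}) = 0.107 + 0.080 = 0.187.
P(Browser=Safari | OS ∈ {Win, macOS}) = 0.187/0.426 = 0.4390.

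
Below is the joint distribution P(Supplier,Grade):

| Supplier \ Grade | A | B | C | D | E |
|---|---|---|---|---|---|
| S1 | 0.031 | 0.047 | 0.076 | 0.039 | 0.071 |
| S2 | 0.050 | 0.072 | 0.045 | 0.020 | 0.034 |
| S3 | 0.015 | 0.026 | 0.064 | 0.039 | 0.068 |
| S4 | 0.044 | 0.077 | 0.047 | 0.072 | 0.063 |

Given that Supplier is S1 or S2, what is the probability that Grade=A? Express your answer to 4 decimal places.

0.1670

P(Supplier=S1) = 0.031 + 0.047 + 0.076 + 0.039 + 0.071 = 0.264.
P(Supplier=S2) = 0.050 + 0.072 + 0.045 + 0.020 + 0.034 = 0.221.
P(Supplier ∈ {S1, S2}) = 0.264 + 0.221 = 0.485; P(Grade=A, Supplier ∈ {S1, S2}) = 0.031 + 0.050 = 0.081.
P(Grade=A | Supplier ∈ {S1, S2}) = 0.081/0.485 = 0.1670.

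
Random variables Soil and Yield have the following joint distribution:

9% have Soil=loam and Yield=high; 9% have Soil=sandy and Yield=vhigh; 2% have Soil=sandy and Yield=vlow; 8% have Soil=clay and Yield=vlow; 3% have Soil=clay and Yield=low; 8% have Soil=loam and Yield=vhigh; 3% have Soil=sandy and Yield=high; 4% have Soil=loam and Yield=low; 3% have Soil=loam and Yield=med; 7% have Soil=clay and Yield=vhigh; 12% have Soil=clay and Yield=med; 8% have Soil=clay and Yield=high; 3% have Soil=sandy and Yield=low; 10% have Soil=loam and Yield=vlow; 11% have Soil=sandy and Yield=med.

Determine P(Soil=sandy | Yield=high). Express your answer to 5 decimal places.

0.15000

P(Yield=high) = 0.03 + 0.09 + 0.08 = 0.20.
P(Soil=sandy | Yield=high) = 0.03/0.20 = 0.15000.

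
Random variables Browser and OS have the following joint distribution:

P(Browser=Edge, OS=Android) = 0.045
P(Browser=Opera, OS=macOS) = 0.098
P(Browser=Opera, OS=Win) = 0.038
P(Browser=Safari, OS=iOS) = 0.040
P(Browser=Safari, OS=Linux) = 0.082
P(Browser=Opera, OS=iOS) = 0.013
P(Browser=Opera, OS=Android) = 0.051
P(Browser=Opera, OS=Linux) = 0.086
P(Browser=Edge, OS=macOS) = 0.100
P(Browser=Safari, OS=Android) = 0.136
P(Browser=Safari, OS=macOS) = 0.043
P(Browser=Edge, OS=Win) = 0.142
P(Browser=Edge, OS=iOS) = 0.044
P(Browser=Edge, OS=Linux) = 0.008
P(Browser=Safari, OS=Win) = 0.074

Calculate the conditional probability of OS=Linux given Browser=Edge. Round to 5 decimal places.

0.02360

P(Browser=Edge) = 0.142 + 0.100 + 0.008 + 0.044 + 0.045 = 0.339.
P(OS=Linux | Browser=Edge) = 0.008/0.339 = 0.02360.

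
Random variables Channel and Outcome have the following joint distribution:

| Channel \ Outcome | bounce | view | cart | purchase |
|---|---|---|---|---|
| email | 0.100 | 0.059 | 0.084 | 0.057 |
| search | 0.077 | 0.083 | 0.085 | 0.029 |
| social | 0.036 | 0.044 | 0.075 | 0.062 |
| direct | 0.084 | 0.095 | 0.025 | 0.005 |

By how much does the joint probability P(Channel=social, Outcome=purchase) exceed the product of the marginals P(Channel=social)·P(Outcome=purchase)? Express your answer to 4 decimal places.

P(Channel=social) = 0.036 + 0.044 + 0.075 + 0.062 = 0.217.
P(Outcome=purchase) = 0.057 + 0.029 + 0.062 + 0.005 = 0.153.
P(Channel=social, Outcome=purchase) − P(Channel=social)P(Outcome=purchase) = 0.062 − 0.217×0.153 = 0.0288.

0.0288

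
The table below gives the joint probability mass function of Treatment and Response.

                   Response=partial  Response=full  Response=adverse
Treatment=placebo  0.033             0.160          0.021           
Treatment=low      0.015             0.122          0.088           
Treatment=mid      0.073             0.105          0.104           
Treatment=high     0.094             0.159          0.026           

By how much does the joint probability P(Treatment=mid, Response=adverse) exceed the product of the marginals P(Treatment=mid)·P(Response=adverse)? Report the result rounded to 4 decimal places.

P(Treatment=mid) = 0.073 + 0.105 + 0.104 = 0.282.
P(Response=adverse) = 0.021 + 0.088 + 0.104 + 0.026 = 0.239.
P(Treatment=mid, Response=adverse) − P(Treatment=mid)P(Response=adverse) = 0.104 − 0.282×0.239 = 0.0366.

0.0366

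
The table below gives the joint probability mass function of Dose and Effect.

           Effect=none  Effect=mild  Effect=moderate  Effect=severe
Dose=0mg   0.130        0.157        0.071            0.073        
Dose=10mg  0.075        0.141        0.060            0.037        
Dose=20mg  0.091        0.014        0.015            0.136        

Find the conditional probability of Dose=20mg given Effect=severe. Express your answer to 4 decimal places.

0.5528

P(Effect=severe) = 0.073 + 0.037 + 0.136 = 0.246.
P(Dose=20mg | Effect=severe) = 0.136/0.246 = 0.5528.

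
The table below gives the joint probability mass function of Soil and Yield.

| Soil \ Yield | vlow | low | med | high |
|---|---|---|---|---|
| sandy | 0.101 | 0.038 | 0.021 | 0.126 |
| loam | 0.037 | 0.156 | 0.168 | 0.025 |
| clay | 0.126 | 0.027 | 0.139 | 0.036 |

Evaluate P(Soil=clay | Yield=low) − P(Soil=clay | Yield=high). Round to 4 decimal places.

P(Yield=low) = 0.038 + 0.156 + 0.027 = 0.221; P(Soil=clay | Yield=low) = 0.027/0.221 = 0.12217.
P(Yield=high) = 0.126 + 0.025 + 0.036 = 0.187; P(Soil=clay | Yield=high) = 0.036/0.187 = 0.19251.
Difference = -0.0703.

-0.0703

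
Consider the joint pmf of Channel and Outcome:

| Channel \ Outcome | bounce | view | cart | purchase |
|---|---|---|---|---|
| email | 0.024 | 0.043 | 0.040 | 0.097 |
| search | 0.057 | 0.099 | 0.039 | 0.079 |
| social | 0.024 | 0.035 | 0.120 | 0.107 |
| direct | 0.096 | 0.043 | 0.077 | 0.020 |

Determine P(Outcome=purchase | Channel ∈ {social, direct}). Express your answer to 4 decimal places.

P(Channel=social) = 0.024 + 0.035 + 0.120 + 0.107 = 0.286.
P(Channel=direct) = 0.096 + 0.043 + 0.077 + 0.020 = 0.236.
P(Channel ∈ {social, direct}) = 0.286 + 0.236 = 0.522; P(Outcome=purchase, Channel ∈ {social, direct}) = 0.107 + 0.020 = 0.127.
P(Outcome=purchase | Channel ∈ {social, direct}) = 0.127/0.522 = 0.2433.

0.2433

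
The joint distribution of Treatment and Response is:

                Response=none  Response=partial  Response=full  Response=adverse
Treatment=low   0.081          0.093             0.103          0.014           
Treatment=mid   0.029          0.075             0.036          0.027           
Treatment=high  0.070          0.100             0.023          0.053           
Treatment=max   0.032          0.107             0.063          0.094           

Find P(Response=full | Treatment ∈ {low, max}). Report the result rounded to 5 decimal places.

P(Treatment=low) = 0.081 + 0.093 + 0.103 + 0.014 = 0.291.
P(Treatment=max) = 0.032 + 0.107 + 0.063 + 0.094 = 0.296.
P(Treatment ∈ {low, max}) = 0.291 + 0.296 = 0.587; P(Response=full, Treatment ∈ {low, max}) = 0.103 + 0.063 = 0.166.
P(Response=full | Treatment ∈ {low, max}) = 0.166/0.587 = 0.28279.

0.28279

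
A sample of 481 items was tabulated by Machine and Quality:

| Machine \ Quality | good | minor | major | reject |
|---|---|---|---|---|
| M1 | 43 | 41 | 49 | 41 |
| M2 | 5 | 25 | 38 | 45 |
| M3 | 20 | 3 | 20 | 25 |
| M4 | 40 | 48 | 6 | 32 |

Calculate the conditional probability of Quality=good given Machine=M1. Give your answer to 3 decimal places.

Total with Machine=M1: 43 + 41 + 49 + 41 = 174.
P(Quality=good | Machine=M1) = 43/174 = 0.247.

0.247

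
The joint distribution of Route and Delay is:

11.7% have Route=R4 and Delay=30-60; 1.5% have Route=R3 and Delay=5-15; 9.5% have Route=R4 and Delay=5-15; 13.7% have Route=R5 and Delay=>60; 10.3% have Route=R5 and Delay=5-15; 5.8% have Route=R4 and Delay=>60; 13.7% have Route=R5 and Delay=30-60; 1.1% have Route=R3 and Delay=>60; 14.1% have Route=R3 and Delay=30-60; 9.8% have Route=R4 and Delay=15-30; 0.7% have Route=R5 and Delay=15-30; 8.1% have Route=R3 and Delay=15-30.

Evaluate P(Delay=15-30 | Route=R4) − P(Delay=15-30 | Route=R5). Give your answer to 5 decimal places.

P(Route=R4) = 0.095 + 0.098 + 0.117 + 0.058 = 0.368; P(Delay=15-30 | Route=R4) = 0.098/0.368 = 0.266304.
P(Route=R5) = 0.103 + 0.007 + 0.137 + 0.137 = 0.384; P(Delay=15-30 | Route=R5) = 0.007/0.384 = 0.018229.
Difference = 0.24808.

0.24808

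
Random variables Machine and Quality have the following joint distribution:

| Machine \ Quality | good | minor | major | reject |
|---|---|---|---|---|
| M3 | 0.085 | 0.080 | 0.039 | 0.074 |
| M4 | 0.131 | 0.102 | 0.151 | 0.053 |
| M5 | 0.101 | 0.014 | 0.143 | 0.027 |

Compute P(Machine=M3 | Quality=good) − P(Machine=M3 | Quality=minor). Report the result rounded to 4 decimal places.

-0.1400

P(Quality=good) = 0.085 + 0.131 + 0.101 = 0.317; P(Machine=M3 | Quality=good) = 0.085/0.317 = 0.26814.
P(Quality=minor) = 0.080 + 0.102 + 0.014 = 0.196; P(Machine=M3 | Quality=minor) = 0.080/0.196 = 0.40816.
Difference = -0.1400.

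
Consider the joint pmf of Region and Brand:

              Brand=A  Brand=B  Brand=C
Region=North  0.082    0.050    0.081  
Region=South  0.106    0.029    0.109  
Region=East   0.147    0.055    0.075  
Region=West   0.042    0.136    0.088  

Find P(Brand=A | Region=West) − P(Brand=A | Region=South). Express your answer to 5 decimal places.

P(Region=West) = 0.042 + 0.136 + 0.088 = 0.266; P(Brand=A | Region=West) = 0.042/0.266 = 0.157895.
P(Region=South) = 0.106 + 0.029 + 0.109 = 0.244; P(Brand=A | Region=South) = 0.106/0.244 = 0.434426.
Difference = -0.27653.

-0.27653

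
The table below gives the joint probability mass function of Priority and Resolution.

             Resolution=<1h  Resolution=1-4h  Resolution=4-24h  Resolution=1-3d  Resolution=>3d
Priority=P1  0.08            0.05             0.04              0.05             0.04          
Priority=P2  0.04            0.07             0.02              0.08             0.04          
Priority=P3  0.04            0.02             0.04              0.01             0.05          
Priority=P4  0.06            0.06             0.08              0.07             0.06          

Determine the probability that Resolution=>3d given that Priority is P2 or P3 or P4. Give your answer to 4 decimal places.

0.2027

P(Priority=P2) = 0.04 + 0.07 + 0.02 + 0.08 + 0.04 = 0.25.
P(Priority=P3) = 0.04 + 0.02 + 0.04 + 0.01 + 0.05 = 0.16.
P(Priority=P4) = 0.06 + 0.06 + 0.08 + 0.07 + 0.06 = 0.33.
P(Priority ∈ {P2, P3, P4}) = 0.25 + 0.16 + 0.33 = 0.74; P(Resolution=>3d, Priority ∈ {P2, P3, P4}) = 0.04 + 0.05 + 0.06 = 0.15.
P(Resolution=>3d | Priority ∈ {P2, P3, P4}) = 0.15/0.74 = 0.2027.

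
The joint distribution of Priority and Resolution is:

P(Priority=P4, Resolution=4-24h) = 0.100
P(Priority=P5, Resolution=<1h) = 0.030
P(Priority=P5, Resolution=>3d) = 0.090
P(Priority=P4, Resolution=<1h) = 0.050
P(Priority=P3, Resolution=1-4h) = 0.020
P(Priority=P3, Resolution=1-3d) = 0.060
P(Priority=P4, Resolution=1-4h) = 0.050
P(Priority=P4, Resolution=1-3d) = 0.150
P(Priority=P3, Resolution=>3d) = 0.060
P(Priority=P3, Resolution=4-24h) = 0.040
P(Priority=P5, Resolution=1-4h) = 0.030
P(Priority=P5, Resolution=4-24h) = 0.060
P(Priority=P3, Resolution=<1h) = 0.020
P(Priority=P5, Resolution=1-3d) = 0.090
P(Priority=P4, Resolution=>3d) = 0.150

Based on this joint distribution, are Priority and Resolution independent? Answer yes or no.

yes

Every cell satisfies P(Priority,Resolution) = P(Priority)·P(Resolution). For instance P(Priority=P5) = 0.300, P(Resolution=<1h) = 0.100, and 0.300×0.100 = 0.030 matches the joint entry. So Priority and Resolution are independent.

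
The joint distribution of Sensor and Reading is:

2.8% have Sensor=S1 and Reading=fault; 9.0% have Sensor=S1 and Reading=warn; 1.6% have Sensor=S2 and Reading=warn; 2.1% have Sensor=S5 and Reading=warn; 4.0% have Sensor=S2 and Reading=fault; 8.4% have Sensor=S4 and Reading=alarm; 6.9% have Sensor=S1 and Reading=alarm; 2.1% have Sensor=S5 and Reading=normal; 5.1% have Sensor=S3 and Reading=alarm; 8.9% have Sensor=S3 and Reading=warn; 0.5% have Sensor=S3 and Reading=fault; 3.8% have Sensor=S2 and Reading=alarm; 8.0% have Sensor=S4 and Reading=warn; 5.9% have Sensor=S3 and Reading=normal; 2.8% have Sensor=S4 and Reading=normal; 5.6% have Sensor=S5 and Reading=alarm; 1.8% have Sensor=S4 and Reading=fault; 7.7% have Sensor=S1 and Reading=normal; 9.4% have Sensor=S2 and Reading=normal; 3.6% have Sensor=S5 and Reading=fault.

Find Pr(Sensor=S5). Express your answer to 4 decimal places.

0.1340

P(Sensor=S5) = 0.021 + 0.021 + 0.056 + 0.036 = 0.134.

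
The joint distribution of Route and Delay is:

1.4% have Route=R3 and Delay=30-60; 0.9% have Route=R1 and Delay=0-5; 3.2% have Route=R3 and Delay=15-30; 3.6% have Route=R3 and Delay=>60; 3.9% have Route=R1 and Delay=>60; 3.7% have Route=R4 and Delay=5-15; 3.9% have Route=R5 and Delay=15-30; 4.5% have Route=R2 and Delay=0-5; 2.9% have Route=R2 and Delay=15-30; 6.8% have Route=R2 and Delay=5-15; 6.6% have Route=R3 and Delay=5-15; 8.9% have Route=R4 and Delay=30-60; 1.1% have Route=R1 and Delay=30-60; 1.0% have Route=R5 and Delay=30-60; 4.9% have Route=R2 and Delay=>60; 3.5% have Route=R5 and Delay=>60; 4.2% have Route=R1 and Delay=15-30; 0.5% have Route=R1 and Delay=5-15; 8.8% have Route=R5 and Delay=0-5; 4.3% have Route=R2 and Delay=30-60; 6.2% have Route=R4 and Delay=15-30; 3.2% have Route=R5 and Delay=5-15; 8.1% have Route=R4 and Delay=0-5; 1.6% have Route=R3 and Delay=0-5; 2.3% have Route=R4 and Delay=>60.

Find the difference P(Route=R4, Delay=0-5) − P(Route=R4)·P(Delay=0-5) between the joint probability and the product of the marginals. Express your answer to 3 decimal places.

0.011

P(Route=R4) = 0.081 + 0.037 + 0.062 + 0.089 + 0.023 = 0.292.
P(Delay=0-5) = 0.009 + 0.045 + 0.016 + 0.081 + 0.088 = 0.239.
P(Route=R4, Delay=0-5) − P(Route=R4)P(Delay=0-5) = 0.081 − 0.292×0.239 = 0.011.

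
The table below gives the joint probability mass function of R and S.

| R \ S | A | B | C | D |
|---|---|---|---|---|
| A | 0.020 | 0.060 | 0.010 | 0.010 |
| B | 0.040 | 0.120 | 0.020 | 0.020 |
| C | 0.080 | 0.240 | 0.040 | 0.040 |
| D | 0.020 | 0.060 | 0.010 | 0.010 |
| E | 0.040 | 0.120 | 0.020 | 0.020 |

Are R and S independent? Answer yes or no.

yes

Every cell satisfies P(R,S) = P(R)·P(S). For instance P(R=A) = 0.100, P(S=A) = 0.200, and 0.100×0.200 = 0.020 matches the joint entry. So R and S are independent.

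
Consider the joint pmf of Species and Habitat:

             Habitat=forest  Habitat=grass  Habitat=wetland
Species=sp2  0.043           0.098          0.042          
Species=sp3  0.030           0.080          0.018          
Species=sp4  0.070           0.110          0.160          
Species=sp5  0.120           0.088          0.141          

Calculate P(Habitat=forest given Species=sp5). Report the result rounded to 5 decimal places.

0.34384

P(Species=sp5) = 0.120 + 0.088 + 0.141 = 0.349.
P(Habitat=forest | Species=sp5) = 0.120/0.349 = 0.34384.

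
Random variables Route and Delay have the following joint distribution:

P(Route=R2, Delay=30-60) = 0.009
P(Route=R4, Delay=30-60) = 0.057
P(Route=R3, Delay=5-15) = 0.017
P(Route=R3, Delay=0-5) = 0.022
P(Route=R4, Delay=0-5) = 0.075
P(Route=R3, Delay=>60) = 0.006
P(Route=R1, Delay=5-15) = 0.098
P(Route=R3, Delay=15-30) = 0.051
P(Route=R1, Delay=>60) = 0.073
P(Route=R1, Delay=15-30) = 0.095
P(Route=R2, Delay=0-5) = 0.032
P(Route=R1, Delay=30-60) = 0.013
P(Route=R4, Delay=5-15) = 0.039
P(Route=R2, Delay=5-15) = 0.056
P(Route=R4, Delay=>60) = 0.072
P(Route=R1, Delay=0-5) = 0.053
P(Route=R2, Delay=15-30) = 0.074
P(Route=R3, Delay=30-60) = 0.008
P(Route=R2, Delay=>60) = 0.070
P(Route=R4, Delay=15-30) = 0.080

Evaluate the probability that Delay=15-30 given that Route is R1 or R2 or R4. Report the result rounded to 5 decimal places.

0.27790

P(Route=R1) = 0.053 + 0.098 + 0.095 + 0.013 + 0.073 = 0.332.
P(Route=R2) = 0.032 + 0.056 + 0.074 + 0.009 + 0.070 = 0.241.
P(Route=R4) = 0.075 + 0.039 + 0.080 + 0.057 + 0.072 = 0.323.
P(Route ∈ {R1, R2, R4}) = 0.332 + 0.241 + 0.323 = 0.896; P(Delay=15-30, Route ∈ {R1, R2, R4}) = 0.095 + 0.074 + 0.080 = 0.249.
P(Delay=15-30 | Route ∈ {R1, R2, R4}) = 0.249/0.896 = 0.27790.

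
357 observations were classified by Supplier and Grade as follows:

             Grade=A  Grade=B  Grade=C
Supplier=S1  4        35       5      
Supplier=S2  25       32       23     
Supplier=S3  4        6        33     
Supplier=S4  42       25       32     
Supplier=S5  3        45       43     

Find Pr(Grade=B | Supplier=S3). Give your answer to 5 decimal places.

0.13953

Total with Supplier=S3: 4 + 6 + 33 = 43.
P(Grade=B | Supplier=S3) = 6/43 = 0.13953.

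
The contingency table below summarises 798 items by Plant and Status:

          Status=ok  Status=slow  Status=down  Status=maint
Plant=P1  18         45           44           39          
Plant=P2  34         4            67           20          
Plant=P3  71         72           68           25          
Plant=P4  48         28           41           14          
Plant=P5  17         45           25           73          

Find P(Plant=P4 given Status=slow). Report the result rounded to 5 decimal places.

Total with Status=slow: 45 + 4 + 72 + 28 + 45 = 194.
P(Plant=P4 | Status=slow) = 28/194 = 0.14433.

0.14433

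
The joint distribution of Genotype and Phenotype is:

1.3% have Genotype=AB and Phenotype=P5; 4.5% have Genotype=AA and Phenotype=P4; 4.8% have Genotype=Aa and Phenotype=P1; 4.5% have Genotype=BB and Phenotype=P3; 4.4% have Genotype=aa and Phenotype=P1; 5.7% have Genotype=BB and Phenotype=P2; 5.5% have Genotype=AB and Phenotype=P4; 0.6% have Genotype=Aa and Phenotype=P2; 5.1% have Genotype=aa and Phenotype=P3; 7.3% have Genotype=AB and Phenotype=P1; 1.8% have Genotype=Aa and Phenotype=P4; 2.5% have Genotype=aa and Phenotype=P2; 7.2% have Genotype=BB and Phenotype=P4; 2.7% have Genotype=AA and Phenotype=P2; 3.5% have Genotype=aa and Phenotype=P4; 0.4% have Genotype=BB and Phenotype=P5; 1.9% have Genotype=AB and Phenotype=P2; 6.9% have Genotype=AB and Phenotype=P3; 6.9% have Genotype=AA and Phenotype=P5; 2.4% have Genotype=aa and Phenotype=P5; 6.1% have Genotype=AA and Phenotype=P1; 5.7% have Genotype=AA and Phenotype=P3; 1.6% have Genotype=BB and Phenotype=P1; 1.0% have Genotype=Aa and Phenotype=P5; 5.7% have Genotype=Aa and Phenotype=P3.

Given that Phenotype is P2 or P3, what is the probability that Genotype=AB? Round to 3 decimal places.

0.213

P(Phenotype=P2) = 0.027 + 0.006 + 0.025 + 0.019 + 0.057 = 0.134.
P(Phenotype=P3) = 0.057 + 0.057 + 0.051 + 0.069 + 0.045 = 0.279.
P(Phenotype ∈ {P2, P3}) = 0.134 + 0.279 = 0.413; P(Genotype=AB, Phenotype ∈ {P2, P3}) = 0.019 + 0.069 = 0.088.
P(Genotype=AB | Phenotype ∈ {P2, P3}) = 0.088/0.413 = 0.213.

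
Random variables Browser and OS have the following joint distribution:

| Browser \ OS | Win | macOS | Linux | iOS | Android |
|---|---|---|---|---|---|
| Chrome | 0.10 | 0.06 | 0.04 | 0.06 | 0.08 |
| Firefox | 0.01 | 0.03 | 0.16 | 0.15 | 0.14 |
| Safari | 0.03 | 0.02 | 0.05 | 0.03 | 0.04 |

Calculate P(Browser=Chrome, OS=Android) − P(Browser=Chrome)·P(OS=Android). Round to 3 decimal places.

P(Browser=Chrome) = 0.10 + 0.06 + 0.04 + 0.06 + 0.08 = 0.34.
P(OS=Android) = 0.08 + 0.14 + 0.04 = 0.26.
P(Browser=Chrome, OS=Android) − P(Browser=Chrome)P(OS=Android) = 0.08 − 0.34×0.26 = -0.008.

-0.008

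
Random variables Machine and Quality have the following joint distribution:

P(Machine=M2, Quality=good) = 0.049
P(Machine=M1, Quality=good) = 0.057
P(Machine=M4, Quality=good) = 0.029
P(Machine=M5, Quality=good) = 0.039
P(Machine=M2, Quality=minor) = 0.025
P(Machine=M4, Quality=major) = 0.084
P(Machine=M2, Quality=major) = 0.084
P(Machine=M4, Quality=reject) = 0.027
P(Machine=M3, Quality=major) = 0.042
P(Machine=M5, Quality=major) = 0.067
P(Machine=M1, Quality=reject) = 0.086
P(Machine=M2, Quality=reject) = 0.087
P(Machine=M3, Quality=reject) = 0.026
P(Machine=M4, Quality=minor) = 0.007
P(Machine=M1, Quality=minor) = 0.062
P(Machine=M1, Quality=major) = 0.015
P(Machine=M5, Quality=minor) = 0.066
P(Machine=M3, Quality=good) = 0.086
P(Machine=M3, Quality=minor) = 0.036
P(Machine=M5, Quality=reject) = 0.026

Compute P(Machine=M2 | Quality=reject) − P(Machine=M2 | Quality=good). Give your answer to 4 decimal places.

P(Quality=reject) = 0.086 + 0.087 + 0.026 + 0.027 + 0.026 = 0.252; P(Machine=M2 | Quality=reject) = 0.087/0.252 = 0.34524.
P(Quality=good) = 0.057 + 0.049 + 0.086 + 0.029 + 0.039 = 0.260; P(Machine=M2 | Quality=good) = 0.049/0.260 = 0.18846.
Difference = 0.1568.

0.1568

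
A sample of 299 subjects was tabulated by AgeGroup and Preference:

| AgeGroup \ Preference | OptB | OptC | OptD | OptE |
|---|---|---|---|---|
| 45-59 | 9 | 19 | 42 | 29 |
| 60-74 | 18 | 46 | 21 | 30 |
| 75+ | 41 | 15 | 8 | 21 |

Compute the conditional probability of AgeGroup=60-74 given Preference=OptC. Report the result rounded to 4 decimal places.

0.5750

Total with Preference=OptC: 19 + 46 + 15 = 80.
P(AgeGroup=60-74 | Preference=OptC) = 46/80 = 0.5750.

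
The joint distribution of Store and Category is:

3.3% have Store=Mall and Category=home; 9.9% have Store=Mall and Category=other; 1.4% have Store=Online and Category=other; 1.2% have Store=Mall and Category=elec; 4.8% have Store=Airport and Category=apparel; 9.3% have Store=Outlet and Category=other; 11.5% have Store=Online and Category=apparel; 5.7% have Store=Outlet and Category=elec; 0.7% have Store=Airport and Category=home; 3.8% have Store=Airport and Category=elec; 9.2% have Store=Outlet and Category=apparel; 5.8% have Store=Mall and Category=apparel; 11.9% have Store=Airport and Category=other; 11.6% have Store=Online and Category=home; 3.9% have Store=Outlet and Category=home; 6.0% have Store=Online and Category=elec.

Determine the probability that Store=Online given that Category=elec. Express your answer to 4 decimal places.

P(Category=elec) = 0.012 + 0.038 + 0.057 + 0.060 = 0.167.
P(Store=Online | Category=elec) = 0.060/0.167 = 0.3593.

0.3593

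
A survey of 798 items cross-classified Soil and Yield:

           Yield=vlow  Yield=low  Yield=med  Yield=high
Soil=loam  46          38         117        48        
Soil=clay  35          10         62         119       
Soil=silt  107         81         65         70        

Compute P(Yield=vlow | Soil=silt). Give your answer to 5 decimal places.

0.33127

Total with Soil=silt: 107 + 81 + 65 + 70 = 323.
P(Yield=vlow | Soil=silt) = 107/323 = 0.33127.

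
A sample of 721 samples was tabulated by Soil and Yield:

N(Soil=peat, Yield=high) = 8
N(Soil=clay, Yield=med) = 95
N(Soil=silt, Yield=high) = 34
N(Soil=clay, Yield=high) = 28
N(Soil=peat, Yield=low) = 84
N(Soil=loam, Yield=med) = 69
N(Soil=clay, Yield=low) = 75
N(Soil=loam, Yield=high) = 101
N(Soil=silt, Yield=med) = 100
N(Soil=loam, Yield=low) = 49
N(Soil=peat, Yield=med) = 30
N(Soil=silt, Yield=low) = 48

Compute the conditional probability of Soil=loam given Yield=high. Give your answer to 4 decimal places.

Total with Yield=high: 101 + 28 + 34 + 8 = 171.
P(Soil=loam | Yield=high) = 101/171 = 0.5906.

0.5906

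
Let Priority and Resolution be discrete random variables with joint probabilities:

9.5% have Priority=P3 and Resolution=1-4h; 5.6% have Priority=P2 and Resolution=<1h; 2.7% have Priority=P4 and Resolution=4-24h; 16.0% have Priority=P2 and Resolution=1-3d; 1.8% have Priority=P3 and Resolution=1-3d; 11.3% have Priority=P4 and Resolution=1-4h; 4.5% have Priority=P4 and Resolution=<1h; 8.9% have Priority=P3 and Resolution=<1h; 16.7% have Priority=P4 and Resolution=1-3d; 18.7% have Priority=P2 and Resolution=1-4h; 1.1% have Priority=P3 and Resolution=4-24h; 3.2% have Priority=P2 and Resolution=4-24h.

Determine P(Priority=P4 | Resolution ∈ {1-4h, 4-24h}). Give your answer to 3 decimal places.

0.301

P(Resolution=1-4h) = 0.187 + 0.095 + 0.113 = 0.395.
P(Resolution=4-24h) = 0.032 + 0.011 + 0.027 = 0.070.
P(Resolution ∈ {1-4h, 4-24h}) = 0.395 + 0.070 = 0.465; P(Priority=P4, Resolution ∈ {1-4h, 4-24h}) = 0.113 + 0.027 = 0.140.
P(Priority=P4 | Resolution ∈ {1-4h, 4-24h}) = 0.140/0.465 = 0.301.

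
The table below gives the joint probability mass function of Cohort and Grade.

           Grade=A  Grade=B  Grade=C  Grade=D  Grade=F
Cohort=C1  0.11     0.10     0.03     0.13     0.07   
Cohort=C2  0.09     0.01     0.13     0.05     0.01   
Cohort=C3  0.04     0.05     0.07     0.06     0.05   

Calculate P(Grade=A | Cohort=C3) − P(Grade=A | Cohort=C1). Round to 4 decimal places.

P(Cohort=C3) = 0.04 + 0.05 + 0.07 + 0.06 + 0.05 = 0.27; P(Grade=A | Cohort=C3) = 0.04/0.27 = 0.14815.
P(Cohort=C1) = 0.11 + 0.10 + 0.03 + 0.13 + 0.07 = 0.44; P(Grade=A | Cohort=C1) = 0.11/0.44 = 0.25000.
Difference = -0.1019.

-0.1019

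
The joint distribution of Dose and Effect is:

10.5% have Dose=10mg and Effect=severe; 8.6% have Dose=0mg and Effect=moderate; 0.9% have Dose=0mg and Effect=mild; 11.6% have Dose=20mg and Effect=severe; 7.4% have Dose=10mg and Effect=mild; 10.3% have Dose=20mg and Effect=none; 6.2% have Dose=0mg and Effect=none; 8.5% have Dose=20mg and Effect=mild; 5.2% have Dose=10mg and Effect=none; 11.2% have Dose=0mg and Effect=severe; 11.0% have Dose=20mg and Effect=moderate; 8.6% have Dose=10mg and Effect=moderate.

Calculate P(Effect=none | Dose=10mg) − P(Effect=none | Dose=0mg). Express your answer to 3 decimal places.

-0.066

P(Dose=10mg) = 0.052 + 0.074 + 0.086 + 0.105 = 0.317; P(Effect=none | Dose=10mg) = 0.052/0.317 = 0.1640.
P(Dose=0mg) = 0.062 + 0.009 + 0.086 + 0.112 = 0.269; P(Effect=none | Dose=0mg) = 0.062/0.269 = 0.2305.
Difference = -0.066.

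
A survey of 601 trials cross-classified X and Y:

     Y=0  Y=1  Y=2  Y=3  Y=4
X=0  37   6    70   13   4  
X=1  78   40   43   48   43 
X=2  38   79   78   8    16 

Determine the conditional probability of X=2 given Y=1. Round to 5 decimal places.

0.63200

Total with Y=1: 6 + 40 + 79 = 125.
P(X=2 | Y=1) = 79/125 = 0.63200.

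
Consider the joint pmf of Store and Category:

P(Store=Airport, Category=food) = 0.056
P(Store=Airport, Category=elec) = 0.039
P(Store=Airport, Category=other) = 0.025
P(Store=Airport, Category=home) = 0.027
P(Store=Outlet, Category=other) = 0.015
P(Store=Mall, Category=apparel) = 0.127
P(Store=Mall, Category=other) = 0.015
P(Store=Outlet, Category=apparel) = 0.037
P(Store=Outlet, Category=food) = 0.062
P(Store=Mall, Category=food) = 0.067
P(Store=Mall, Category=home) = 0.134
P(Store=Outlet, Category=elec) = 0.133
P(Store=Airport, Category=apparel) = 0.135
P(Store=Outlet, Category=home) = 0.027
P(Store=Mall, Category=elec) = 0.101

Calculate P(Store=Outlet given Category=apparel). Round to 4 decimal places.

0.1237

P(Category=apparel) = 0.127 + 0.135 + 0.037 = 0.299.
P(Store=Outlet | Category=apparel) = 0.037/0.299 = 0.1237.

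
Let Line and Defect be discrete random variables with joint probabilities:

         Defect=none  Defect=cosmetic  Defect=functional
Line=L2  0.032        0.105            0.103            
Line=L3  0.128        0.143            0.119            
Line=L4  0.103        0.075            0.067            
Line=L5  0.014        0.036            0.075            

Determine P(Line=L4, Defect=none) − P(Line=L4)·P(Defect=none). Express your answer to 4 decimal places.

P(Line=L4) = 0.103 + 0.075 + 0.067 = 0.245.
P(Defect=none) = 0.032 + 0.128 + 0.103 + 0.014 = 0.277.
P(Line=L4, Defect=none) − P(Line=L4)P(Defect=none) = 0.103 − 0.245×0.277 = 0.0351.

0.0351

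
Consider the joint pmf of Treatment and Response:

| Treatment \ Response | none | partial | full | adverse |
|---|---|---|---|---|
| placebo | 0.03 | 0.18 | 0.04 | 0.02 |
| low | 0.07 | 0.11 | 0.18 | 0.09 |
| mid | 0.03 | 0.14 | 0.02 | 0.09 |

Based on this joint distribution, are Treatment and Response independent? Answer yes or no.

P(Treatment=low) = 0.45 and P(Response=partial) = 0.43, so their product is 0.1935, but P(Treatment=low, Response=partial) = 0.11. Since these differ, Treatment and Response are not independent.

no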